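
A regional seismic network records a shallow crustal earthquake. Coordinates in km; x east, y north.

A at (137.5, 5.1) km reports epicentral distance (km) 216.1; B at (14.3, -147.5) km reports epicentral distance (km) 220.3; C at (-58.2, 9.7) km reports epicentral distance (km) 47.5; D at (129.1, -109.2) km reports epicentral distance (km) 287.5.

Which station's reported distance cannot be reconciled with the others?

Solve using three stations at a time. Using A, B, C (subtract circle equations pairwise → linear system) gives (x, y) ≈ (-72.8, 54.8).
Distances from that point to each station vs reported:
  A: calculated 216.1 vs reported 216.1 → residual 0.0 km
  B: calculated 220.3 vs reported 220.3 → residual 0.0 km
  C: calculated 47.4 vs reported 47.5 → residual 0.1 km
  D: calculated 260.1 vs reported 287.5 → residual 27.4 km
A, B, C are mutually consistent (residuals ≈ 0); D is off by 27.4 km.

D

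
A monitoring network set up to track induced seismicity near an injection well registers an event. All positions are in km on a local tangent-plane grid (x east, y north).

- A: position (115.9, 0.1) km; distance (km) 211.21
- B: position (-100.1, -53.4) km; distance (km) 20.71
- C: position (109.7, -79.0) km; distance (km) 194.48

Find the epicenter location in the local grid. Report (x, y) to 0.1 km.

(-84.4, -66.9)

Circle about each station: (x − 115.9)² + (y − 0.1)² = 211.21²; (x + 100.1)² + (y + 53.4)² = 20.71²; (x − 109.7)² + (y + 79.0)² = 194.48².
Subtracting the A equation from the B and C equations removes the quadratic terms:
-432.0 x − 107.0 y = 43619.51
-12.4 x − 158.2 y = 11629.46
Solving the 2×2 system: x ≈ -84.4, y ≈ -66.9 km.
Check against A (with the unrounded x, y): √((x − 115.9)²+(y − 0.1)²) = 211.21 ≈ 211.21 km. ✓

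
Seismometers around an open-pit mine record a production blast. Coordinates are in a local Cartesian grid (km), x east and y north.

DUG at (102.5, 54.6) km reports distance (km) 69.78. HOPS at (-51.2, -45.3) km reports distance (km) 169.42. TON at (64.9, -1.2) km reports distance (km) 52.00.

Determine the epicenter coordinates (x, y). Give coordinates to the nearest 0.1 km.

x ≈ 115.3 km, y ≈ -14.0 km

Circle about each station: (x − 102.5)² + (y − 54.6)² = 69.78²; (x + 51.2)² + (y + 45.3)² = 169.42²; (x − 64.9)² + (y + 1.2)² = 52.00².
Subtracting the DUG equation from the HOPS and TON equations removes the quadratic terms:
-307.4 x − 199.8 y = -32647.77
-75.2 x − 111.6 y = -7108.71
Solving the 2×2 system: x ≈ 115.3, y ≈ -14.0 km.
Check against DUG (with the unrounded x, y): √((x − 102.5)²+(y − 54.6)²) = 69.78 ≈ 69.78 km. ✓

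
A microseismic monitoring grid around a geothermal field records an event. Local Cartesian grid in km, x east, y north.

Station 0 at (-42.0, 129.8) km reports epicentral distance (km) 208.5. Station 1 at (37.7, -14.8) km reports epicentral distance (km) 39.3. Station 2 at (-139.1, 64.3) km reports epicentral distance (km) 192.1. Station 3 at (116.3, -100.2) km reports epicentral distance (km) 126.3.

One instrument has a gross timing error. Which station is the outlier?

Solve using three stations at a time. Using Station 0, Station 2, Station 3 (subtract circle equations pairwise → linear system) gives (x, y) ≈ (-7.7, -75.9).
Distances from that point to each station vs reported:
  Station 0: calculated 208.5 vs reported 208.5 → residual 0.0 km
  Station 1: calculated 76.1 vs reported 39.3 → residual 36.8 km
  Station 2: calculated 192.1 vs reported 192.1 → residual 0.0 km
  Station 3: calculated 126.4 vs reported 126.3 → residual 0.1 km
Station 0, Station 2, Station 3 are mutually consistent (residuals ≈ 0); Station 1 is off by 36.8 km.

Station 1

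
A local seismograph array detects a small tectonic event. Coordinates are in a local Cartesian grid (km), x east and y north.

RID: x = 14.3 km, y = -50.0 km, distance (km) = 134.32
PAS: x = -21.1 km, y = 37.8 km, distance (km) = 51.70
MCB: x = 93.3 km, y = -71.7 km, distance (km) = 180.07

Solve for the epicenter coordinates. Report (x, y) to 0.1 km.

Circle about each station: (x − 14.3)² + (y + 50.0)² = 134.32²; (x + 21.1)² + (y − 37.8)² = 51.70²; (x − 93.3)² + (y + 71.7)² = 180.07².
Subtracting the RID equation from the PAS and MCB equations removes the quadratic terms:
-70.8 x + 175.6 y = 14538.53
158.0 x − 43.4 y = -3242.05
Solving the 2×2 system: x ≈ 2.5, y ≈ 83.8 km.
Check against RID (with the unrounded x, y): √((x − 14.3)²+(y + 50.0)²) = 134.32 ≈ 134.32 km. ✓

x ≈ 2.5 km, y ≈ 83.8 km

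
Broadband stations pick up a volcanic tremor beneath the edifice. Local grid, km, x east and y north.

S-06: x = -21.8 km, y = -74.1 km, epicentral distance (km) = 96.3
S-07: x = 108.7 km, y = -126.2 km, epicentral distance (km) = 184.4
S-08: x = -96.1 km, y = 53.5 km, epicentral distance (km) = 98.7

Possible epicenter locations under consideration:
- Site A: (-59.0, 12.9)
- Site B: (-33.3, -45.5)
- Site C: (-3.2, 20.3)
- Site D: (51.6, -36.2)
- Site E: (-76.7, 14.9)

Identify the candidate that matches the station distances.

For each candidate, compare |candidate − station| to the reported distance:
Site A: residuals S-06 1.7, S-07 33.5, S-08 43.7 → max 43.7 km
Site B: residuals S-06 65.5, S-07 21.1, S-08 18.5 → max 65.5 km
Site C: residuals S-06 0.1, S-07 0.1, S-08 0.0 → max 0.1 km
Site D: residuals S-06 13.7, S-07 77.8, S-08 74.1 → max 77.8 km
Site E: residuals S-06 8.3, S-07 48.6, S-08 55.5 → max 55.5 km
Only Site C has all residuals ≈ 0.

Site C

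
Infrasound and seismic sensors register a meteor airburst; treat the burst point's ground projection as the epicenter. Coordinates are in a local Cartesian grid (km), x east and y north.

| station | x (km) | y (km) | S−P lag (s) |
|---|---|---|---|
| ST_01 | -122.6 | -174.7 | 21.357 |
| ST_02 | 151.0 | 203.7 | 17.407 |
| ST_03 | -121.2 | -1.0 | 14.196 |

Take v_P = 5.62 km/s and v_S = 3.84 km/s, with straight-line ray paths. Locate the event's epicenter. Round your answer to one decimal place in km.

Distance from S−P lag: d = Δt · v_P v_S / (v_P − v_S) = Δt · (5.62·3.84)/(5.62−3.84) ≈ 12.1240·Δt.
So d_ST_01 = 258.93, d_ST_02 = 211.04, d_ST_03 = 172.11 km.
Circle about each station: (x + 122.6)² + (y + 174.7)² = 258.93²; (x − 151.0)² + (y − 203.7)² = 211.04²; (x + 121.2)² + (y + 1.0)² = 172.11².
Subtracting the ST_01 equation from the ST_02 and ST_03 equations removes the quadratic terms:
547.2 x + 756.8 y = 41250.70
2.8 x + 347.4 y = 6562.48
Solving the 2×2 system: x ≈ 49.8, y ≈ 18.5 km.

x ≈ 49.8 km, y ≈ 18.5 km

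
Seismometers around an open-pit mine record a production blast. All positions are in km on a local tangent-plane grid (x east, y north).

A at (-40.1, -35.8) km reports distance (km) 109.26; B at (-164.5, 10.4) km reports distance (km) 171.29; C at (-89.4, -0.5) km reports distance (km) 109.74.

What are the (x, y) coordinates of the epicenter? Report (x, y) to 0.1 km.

(-2.8, 66.9)

Circle about each station: (x + 40.1)² + (y + 35.8)² = 109.26²; (x + 164.5)² + (y − 10.4)² = 171.29²; (x + 89.4)² + (y + 0.5)² = 109.74².
Subtracting pairs of circle equations eliminates x²+y² and gives linear equations (the radical axes):
-248.8 x + 92.4 y = 6876.24
-98.6 x + 70.6 y = 4997.84
Solving the 2×2 system: x ≈ -2.8, y ≈ 66.9 km.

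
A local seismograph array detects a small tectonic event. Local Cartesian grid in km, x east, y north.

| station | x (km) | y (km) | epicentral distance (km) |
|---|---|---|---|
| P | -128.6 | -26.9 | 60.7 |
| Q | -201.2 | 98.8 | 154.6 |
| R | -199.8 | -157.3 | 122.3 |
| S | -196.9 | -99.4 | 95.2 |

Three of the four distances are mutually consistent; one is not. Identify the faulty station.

Q

Solve using three stations at a time. Using P, R, S (subtract circle equations pairwise → linear system) gives (x, y) ≈ (-103.1, -82.2).
Distances from that point to each station vs reported:
  P: calculated 60.9 vs reported 60.7 → residual 0.2 km
  Q: calculated 205.9 vs reported 154.6 → residual 51.3 km
  R: calculated 122.4 vs reported 122.3 → residual 0.1 km
  S: calculated 95.3 vs reported 95.2 → residual 0.1 km
P, R, S are mutually consistent (residuals ≈ 0); Q is off by 51.3 km.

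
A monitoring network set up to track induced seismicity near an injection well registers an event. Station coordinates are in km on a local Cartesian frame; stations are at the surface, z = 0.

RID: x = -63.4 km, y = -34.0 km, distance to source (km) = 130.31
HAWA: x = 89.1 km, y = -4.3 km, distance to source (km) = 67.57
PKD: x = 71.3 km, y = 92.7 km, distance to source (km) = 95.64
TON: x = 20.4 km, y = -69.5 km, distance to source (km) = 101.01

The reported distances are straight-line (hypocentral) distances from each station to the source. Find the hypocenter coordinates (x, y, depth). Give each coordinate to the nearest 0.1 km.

Each station gives a sphere (x−x_i)² + (y−y_i)² + z² = d_i² (stations at z=0).
Subtracting the RID sphere from HAWA and PKD: z² cancels, leaving linear equations in x and y:
305.0 x + 59.4 y = 15196.73
269.4 x + 253.4 y = 16335.11
Solving: x ≈ 47.003, y ≈ 14.493 km (keep extra digits for the depth step; rounded: 47.0, 14.5).
Then from the RID sphere: z² = 130.31² − (x + 63.4)² − (y + 34.0)² with x = 47.003, y = 14.493, so z ≈ 49.399 ≈ 49.4 km.
Check against TON (with the unrounded solution): distance 101.01 ≈ 101.01 km. ✓

x ≈ 47.0 km, y ≈ 14.5 km, depth ≈ 49.4 km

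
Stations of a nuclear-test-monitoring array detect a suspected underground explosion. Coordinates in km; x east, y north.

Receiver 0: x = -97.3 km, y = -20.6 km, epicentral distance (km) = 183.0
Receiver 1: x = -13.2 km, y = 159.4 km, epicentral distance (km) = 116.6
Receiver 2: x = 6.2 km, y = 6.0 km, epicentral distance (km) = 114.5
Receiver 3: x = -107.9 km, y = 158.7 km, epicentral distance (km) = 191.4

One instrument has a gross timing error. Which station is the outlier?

Solve using three stations at a time. Using Receiver 0, Receiver 1, Receiver 3 (subtract circle equations pairwise → linear system) gives (x, y) ≈ (61.7, 70.0).
Distances from that point to each station vs reported:
  Receiver 0: calculated 183.0 vs reported 183.0 → residual 0.0 km
  Receiver 1: calculated 116.7 vs reported 116.6 → residual 0.1 km
  Receiver 2: calculated 84.7 vs reported 114.5 → residual 29.8 km
  Receiver 3: calculated 191.4 vs reported 191.4 → residual 0.0 km
Receiver 0, Receiver 1, Receiver 3 are mutually consistent (residuals ≈ 0); Receiver 2 is off by 29.8 km.

Receiver 2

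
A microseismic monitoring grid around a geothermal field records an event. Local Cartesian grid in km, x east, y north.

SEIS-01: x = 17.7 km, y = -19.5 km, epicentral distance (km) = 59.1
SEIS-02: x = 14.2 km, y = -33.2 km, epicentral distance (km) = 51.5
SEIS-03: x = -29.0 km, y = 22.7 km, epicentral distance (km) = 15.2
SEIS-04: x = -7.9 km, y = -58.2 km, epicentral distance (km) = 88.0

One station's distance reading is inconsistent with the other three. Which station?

SEIS-02

Solve using three stations at a time. Using SEIS-01, SEIS-03, SEIS-04 (subtract circle equations pairwise → linear system) gives (x, y) ≈ (-15.4, 29.5).
Distances from that point to each station vs reported:
  SEIS-01: calculated 59.1 vs reported 59.1 → residual 0.0 km
  SEIS-02: calculated 69.3 vs reported 51.5 → residual 17.8 km
  SEIS-03: calculated 15.2 vs reported 15.2 → residual 0.0 km
  SEIS-04: calculated 88.0 vs reported 88.0 → residual 0.0 km
SEIS-01, SEIS-03, SEIS-04 are mutually consistent (residuals ≈ 0); SEIS-02 is off by 17.8 km.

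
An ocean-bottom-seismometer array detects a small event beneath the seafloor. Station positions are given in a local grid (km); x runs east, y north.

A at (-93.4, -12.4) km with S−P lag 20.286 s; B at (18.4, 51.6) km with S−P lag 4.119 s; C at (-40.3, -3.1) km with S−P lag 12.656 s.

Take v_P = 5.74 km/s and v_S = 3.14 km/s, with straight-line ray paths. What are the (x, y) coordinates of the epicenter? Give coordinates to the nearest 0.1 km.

39.8 km east, 32.7 km north

Distance from S−P lag: d = Δt · v_P v_S / (v_P − v_S) = Δt · (5.74·3.14)/(5.74−3.14) ≈ 6.9322·Δt.
So d_A = 140.63, d_B = 28.55, d_C = 87.73 km.
Circle about each station: (x + 93.4)² + (y + 12.4)² = 140.63²; (x − 18.4)² + (y − 51.6)² = 28.55²; (x + 40.3)² + (y + 3.1)² = 87.73².
Subtracting the A equation from the B and C equations removes the quadratic terms:
223.6 x + 128.0 y = 13085.49
106.2 x + 18.6 y = 4836.62
Solving the 2×2 system: x ≈ 39.8, y ≈ 32.7 km.
Check against A (with the unrounded x, y): √((x + 93.4)²+(y + 12.4)²) = 140.64 ≈ 140.63 km. ✓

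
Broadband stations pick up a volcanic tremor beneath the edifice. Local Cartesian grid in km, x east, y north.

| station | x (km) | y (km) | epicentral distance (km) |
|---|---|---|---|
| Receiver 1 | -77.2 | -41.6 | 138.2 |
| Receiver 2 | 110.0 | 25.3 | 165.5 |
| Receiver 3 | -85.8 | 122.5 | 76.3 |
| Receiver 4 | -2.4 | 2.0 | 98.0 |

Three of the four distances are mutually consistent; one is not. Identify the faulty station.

Solve using three stations at a time. Using Receiver 1, Receiver 2, Receiver 4 (subtract circle equations pairwise → linear system) gives (x, y) ≈ (-41.6, 92.2).
Distances from that point to each station vs reported:
  Receiver 1: calculated 138.4 vs reported 138.2 → residual 0.2 km
  Receiver 2: calculated 165.7 vs reported 165.5 → residual 0.2 km
  Receiver 3: calculated 53.6 vs reported 76.3 → residual 22.7 km
  Receiver 4: calculated 98.3 vs reported 98.0 → residual 0.3 km
Receiver 1, Receiver 2, Receiver 4 are mutually consistent (residuals ≈ 0); Receiver 3 is off by 22.7 km.

Receiver 3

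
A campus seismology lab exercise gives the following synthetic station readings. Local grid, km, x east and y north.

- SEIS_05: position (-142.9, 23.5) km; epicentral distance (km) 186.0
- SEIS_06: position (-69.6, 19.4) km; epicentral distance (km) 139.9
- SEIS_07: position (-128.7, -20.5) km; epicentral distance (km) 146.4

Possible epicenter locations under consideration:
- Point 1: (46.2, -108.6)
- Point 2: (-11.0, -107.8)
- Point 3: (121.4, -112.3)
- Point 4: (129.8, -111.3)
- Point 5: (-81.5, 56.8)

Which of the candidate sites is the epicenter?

For each candidate, compare |candidate − station| to the reported distance:
Point 1: residuals SEIS_05 44.7, SEIS_06 32.7, SEIS_07 49.4 → max 49.4 km
Point 2: residuals SEIS_05 0.1, SEIS_06 0.1, SEIS_07 0.1 → max 0.1 km
Point 3: residuals SEIS_05 111.1, SEIS_06 92.1, SEIS_07 120.0 → max 120.0 km
Point 4: residuals SEIS_05 118.2, SEIS_06 98.5, SEIS_07 127.6 → max 127.6 km
Point 5: residuals SEIS_05 116.2, SEIS_06 100.7, SEIS_07 55.8 → max 116.2 km
Only Point 2 has all residuals ≈ 0.

Point 2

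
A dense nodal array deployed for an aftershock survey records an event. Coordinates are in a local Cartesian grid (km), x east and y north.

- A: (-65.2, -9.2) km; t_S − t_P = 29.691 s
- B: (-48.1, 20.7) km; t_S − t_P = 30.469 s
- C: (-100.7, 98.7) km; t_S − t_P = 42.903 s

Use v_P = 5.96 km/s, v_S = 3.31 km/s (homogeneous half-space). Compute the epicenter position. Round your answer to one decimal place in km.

(115.7, -136.2)

Distance from S−P lag: d = Δt · v_P v_S / (v_P − v_S) = Δt · (5.96·3.31)/(5.96−3.31) ≈ 7.4444·Δt.
So d_A = 221.03, d_B = 226.82, d_C = 319.39 km.
Circle about each station: (x + 65.2)² + (y + 9.2)² = 221.03²; (x + 48.1)² + (y − 20.7)² = 226.82²; (x + 100.7)² + (y − 98.7)² = 319.39².
Subtracting pairs of circle equations eliminates x²+y² and gives linear equations (the radical axes):
34.2 x + 59.8 y = -4186.63
-71.0 x + 215.8 y = -37609.21
Solving the 2×2 system: x ≈ 115.7, y ≈ -136.2 km.
Check against A (with the unrounded x, y): √((x + 65.2)²+(y + 9.2)²) = 221.06 ≈ 221.03 km. ✓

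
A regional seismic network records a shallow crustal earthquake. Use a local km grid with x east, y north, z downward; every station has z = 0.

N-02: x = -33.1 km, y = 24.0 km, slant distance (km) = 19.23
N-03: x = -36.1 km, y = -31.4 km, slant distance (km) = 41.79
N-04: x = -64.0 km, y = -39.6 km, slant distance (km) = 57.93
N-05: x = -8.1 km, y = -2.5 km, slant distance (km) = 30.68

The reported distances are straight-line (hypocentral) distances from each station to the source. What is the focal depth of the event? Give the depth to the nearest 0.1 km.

Each station gives a sphere (x−x_i)² + (y−y_i)² + z² = d_i² (stations at z=0).
Subtracting the N-02 sphere from N-03 and N-04: z² cancels, leaving linear equations in x and y:
-6.0 x − 110.8 y = -759.05
-61.8 x − 127.2 y = 1006.46
Solving: x ≈ -34.198, y ≈ 8.703 km (keep extra digits for the depth step; rounded: -34.2, 8.7).
Then from the N-02 sphere: z² = 19.23² − (x + 33.1)² − (y − 24.0)² with x = -34.198, y = 8.703, so z ≈ 11.601 ≈ 11.6 km.

depth ≈ 11.6 km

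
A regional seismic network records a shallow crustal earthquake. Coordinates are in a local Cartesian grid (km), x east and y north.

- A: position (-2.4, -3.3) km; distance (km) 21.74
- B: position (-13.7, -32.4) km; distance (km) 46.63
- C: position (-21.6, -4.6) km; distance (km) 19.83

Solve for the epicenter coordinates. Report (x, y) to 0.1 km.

Circle about each station: (x + 2.4)² + (y + 3.3)² = 21.74²; (x + 13.7)² + (y + 32.4)² = 46.63²; (x + 21.6)² + (y + 4.6)² = 19.83².
Subtracting the A equation from the B and C equations removes the quadratic terms:
-22.6 x − 58.2 y = -480.93
-38.4 x − 2.6 y = 550.47
Solving the 2×2 system: x ≈ -15.3, y ≈ 14.2 km.

x ≈ -15.3 km, y ≈ 14.2 km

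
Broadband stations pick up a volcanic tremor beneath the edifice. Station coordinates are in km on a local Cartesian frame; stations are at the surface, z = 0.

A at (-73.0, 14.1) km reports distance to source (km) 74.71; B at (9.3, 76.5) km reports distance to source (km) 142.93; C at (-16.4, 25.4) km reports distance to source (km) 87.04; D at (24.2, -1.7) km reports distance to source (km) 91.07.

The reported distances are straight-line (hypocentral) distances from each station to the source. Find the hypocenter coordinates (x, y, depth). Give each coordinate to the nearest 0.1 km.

x ≈ -47.9 km, y ≈ -52.5 km, depth ≈ 22.7 km

Each station gives a sphere (x−x_i)² + (y−y_i)² + z² = d_i² (stations at z=0).
Subtracting the A sphere from B and C: z² cancels, leaving linear equations in x and y:
164.6 x + 124.8 y = -14436.47
113.2 x + 22.6 y = -6608.07
Solving: x ≈ -47.891, y ≈ -52.513 km (keep extra digits for the depth step; rounded: -47.9, -52.5).
Then from the A sphere: z² = 74.71² − (x + 73.0)² − (y − 14.1)² with x = -47.891, y = -52.513, so z ≈ 22.668 ≈ 22.7 km.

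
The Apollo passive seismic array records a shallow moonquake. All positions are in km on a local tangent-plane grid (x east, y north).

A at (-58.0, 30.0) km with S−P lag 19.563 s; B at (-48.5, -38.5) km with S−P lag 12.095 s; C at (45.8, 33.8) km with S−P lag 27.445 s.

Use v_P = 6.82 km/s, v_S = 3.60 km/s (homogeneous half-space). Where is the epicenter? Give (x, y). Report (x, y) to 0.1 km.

(-104.6, -111.7)

Distance from S−P lag: d = Δt · v_P v_S / (v_P − v_S) = Δt · (6.82·3.60)/(6.82−3.60) ≈ 7.6248·Δt.
So d_A = 149.16, d_B = 92.22, d_C = 209.26 km.
Circle about each station: (x + 58.0)² + (y − 30.0)² = 149.16²; (x + 48.5)² + (y + 38.5)² = 92.22²; (x − 45.8)² + (y − 33.8)² = 209.26².
Subtracting the A equation from the B and C equations removes the quadratic terms:
19.0 x − 137.0 y = 13314.68
207.6 x + 7.6 y = -22564.96
Solving the 2×2 system: x ≈ -104.6, y ≈ -111.7 km.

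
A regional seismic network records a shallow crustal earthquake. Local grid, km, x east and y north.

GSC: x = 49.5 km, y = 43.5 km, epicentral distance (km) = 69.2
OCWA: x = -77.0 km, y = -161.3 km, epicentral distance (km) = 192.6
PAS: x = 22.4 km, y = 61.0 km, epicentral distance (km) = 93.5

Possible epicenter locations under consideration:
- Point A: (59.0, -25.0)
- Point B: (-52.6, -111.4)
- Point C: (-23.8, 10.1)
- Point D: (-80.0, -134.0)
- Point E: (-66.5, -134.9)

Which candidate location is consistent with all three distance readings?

For each candidate, compare |candidate − station| to the reported distance:
Point A: residuals GSC 0.0, OCWA 0.1, PAS 0.0 → max 0.1 km
Point B: residuals GSC 116.3, OCWA 137.1, PAS 94.5 → max 137.1 km
Point C: residuals GSC 11.4, OCWA 13.1, PAS 24.8 → max 24.8 km
Point D: residuals GSC 150.5, OCWA 165.1, PAS 126.8 → max 165.1 km
Point E: residuals GSC 143.6, OCWA 164.2, PAS 121.6 → max 164.2 km
Only Point A has all residuals ≈ 0.

Point A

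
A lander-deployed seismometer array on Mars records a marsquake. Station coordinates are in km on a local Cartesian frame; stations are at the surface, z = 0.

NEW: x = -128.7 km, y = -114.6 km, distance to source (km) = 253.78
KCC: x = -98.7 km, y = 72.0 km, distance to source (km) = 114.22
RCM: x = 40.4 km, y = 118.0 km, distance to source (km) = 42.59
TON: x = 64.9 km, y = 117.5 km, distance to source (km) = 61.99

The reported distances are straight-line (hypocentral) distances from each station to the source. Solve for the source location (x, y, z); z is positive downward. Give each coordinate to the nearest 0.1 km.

x ≈ 10.8 km, y ≈ 96.3 km, depth ≈ 21.6 km

Each station gives a sphere (x−x_i)² + (y−y_i)² + z² = d_i² (stations at z=0).
Subtracting the NEW sphere from KCC and RCM: z² cancels, leaving linear equations in x and y:
60.0 x + 373.2 y = 36586.92
338.2 x + 465.2 y = 48449.69
Solving: x ≈ 10.795, y ≈ 96.300 km (keep extra digits for the depth step; rounded: 10.8, 96.3).
Then from the NEW sphere: z² = 253.78² − (x + 128.7)² − (y + 114.6)² with x = 10.795, y = 96.300, so z ≈ 21.601 ≈ 21.6 km.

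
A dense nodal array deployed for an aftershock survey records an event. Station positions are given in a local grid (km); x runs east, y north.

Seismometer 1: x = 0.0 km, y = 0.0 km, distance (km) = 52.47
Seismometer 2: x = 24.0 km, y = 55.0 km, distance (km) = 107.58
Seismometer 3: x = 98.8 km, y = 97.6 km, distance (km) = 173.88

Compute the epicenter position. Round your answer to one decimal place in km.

Circle about each station: x² + y² = 52.47²; (x − 24.0)² + (y − 55.0)² = 107.58²; (x − 98.8)² + (y − 97.6)² = 173.88².
Subtracting pairs of circle equations eliminates x²+y² and gives linear equations (the radical axes):
48.0 x + 110.0 y = -5219.36
197.6 x + 195.2 y = -8193.95
Solving the 2×2 system: x ≈ 9.5, y ≈ -51.6 km.

9.5 km east, -51.6 km north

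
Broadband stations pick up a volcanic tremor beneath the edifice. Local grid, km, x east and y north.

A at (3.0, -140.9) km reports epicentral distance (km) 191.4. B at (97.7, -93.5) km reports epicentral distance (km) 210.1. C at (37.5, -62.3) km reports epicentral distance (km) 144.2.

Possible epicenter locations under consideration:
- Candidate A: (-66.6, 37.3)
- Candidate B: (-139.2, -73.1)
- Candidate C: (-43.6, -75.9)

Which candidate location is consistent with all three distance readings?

Candidate A

For each candidate, compare |candidate − station| to the reported distance:
Candidate A: residuals A 0.1, B 0.1, C 0.1 → max 0.1 km
Candidate B: residuals A 33.9, B 27.7, C 32.8 → max 33.9 km
Candidate C: residuals A 111.4, B 67.7, C 62.0 → max 111.4 km
Only Candidate A has all residuals ≈ 0.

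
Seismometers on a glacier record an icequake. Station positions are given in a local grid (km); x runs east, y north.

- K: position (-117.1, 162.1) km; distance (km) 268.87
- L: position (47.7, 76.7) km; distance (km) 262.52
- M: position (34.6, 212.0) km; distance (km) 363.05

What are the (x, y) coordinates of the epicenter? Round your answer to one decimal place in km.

Circle about each station: (x + 117.1)² + (y − 162.1)² = 268.87²; (x − 47.7)² + (y − 76.7)² = 262.52²; (x − 34.6)² + (y − 212.0)² = 363.05².
Subtracting the K equation from the L and M equations removes the quadratic terms:
329.6 x − 170.8 y = -28456.31
303.4 x + 99.8 y = -53361.89
Solving the 2×2 system: x ≈ -141.1, y ≈ -105.7 km.
Check against K (with the unrounded x, y): √((x + 117.1)²+(y − 162.1)²) = 268.88 ≈ 268.87 km. ✓

x ≈ -141.1 km, y ≈ -105.7 km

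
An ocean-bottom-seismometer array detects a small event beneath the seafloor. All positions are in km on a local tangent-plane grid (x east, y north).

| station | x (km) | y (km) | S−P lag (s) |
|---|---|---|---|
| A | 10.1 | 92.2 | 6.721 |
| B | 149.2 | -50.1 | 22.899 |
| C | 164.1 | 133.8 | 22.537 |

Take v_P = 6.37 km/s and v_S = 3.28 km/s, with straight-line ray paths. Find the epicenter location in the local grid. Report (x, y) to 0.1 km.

34.4 km east, 53.8 km north

Distance from S−P lag: d = Δt · v_P v_S / (v_P − v_S) = Δt · (6.37·3.28)/(6.37−3.28) ≈ 6.7617·Δt.
So d_A = 45.45, d_B = 154.84, d_C = 152.39 km.
Circle about each station: (x − 10.1)² + (y − 92.2)² = 45.45²; (x − 149.2)² + (y + 50.1)² = 154.84²; (x − 164.1)² + (y − 133.8)² = 152.39².
Subtracting the A equation from the B and C equations removes the quadratic terms:
278.2 x − 284.6 y = -5741.92
308.0 x + 83.2 y = 15071.39
Solving the 2×2 system: x ≈ 34.4, y ≈ 53.8 km.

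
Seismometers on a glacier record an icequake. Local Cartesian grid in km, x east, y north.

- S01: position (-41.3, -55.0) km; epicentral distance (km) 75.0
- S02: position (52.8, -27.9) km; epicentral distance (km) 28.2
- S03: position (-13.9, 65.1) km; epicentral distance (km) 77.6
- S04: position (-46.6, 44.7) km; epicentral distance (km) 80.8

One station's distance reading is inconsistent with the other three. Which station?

S02

Solve using three stations at a time. Using S01, S03, S04 (subtract circle equations pairwise → linear system) gives (x, y) ≈ (15.8, -6.5).
Distances from that point to each station vs reported:
  S01: calculated 74.9 vs reported 75.0 → residual 0.1 km
  S02: calculated 42.7 vs reported 28.2 → residual 14.5 km
  S03: calculated 77.5 vs reported 77.6 → residual 0.1 km
  S04: calculated 80.7 vs reported 80.8 → residual 0.1 km
S01, S03, S04 are mutually consistent (residuals ≈ 0); S02 is off by 14.5 km.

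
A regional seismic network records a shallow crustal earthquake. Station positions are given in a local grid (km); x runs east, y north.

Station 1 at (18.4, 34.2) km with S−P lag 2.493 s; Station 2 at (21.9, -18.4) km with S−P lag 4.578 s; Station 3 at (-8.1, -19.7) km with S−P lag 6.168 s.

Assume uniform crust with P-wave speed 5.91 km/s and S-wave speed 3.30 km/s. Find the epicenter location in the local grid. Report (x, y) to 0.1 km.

x ≈ 21.3 km, y ≈ 15.8 km

Distance from S−P lag: d = Δt · v_P v_S / (v_P − v_S) = Δt · (5.91·3.30)/(5.91−3.30) ≈ 7.4724·Δt.
So d_Station 1 = 18.63, d_Station 2 = 34.21, d_Station 3 = 46.09 km.
Circle about each station: (x − 18.4)² + (y − 34.2)² = 18.63²; (x − 21.9)² + (y + 18.4)² = 34.21²; (x + 8.1)² + (y + 19.7)² = 46.09².
Subtracting the Station 1 equation from the Station 2 and Station 3 equations removes the quadratic terms:
7.0 x − 105.2 y = -1513.28
-53.0 x − 107.8 y = -2831.71
Solving the 2×2 system: x ≈ 21.3, y ≈ 15.8 km.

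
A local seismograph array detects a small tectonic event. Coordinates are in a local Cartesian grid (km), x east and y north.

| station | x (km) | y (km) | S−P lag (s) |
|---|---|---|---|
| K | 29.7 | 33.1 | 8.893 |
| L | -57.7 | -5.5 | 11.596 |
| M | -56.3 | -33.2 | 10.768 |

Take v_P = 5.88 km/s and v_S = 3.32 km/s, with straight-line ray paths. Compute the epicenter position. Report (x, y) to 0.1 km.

Distance from S−P lag: d = Δt · v_P v_S / (v_P − v_S) = Δt · (5.88·3.32)/(5.88−3.32) ≈ 7.6256·Δt.
So d_K = 67.81, d_L = 88.43, d_M = 82.11 km.
Circle about each station: (x − 29.7)² + (y − 33.1)² = 67.81²; (x + 57.7)² + (y + 5.5)² = 88.43²; (x + 56.3)² + (y + 33.2)² = 82.11².
Subtracting the K equation from the L and M equations removes the quadratic terms:
-174.8 x − 77.2 y = -1839.83
-172.0 x − 132.6 y = 150.37
Solving the 2×2 system: x ≈ 25.8, y ≈ -34.6 km.
Check against K (with the unrounded x, y): √((x − 29.7)²+(y − 33.1)²) = 67.83 ≈ 67.81 km. ✓

25.8 km east, -34.6 km north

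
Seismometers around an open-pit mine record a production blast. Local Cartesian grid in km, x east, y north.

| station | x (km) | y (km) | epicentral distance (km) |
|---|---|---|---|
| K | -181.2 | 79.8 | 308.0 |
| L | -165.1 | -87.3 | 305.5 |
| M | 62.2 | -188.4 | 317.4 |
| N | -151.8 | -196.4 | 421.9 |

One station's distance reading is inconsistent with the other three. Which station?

L

Solve using three stations at a time. Using K, M, N (subtract circle equations pairwise → linear system) gives (x, y) ≈ (123.9, 123.1).
Distances from that point to each station vs reported:
  K: calculated 308.2 vs reported 308.0 → residual 0.2 km
  L: calculated 357.5 vs reported 305.5 → residual 52.0 km
  M: calculated 317.6 vs reported 317.4 → residual 0.2 km
  N: calculated 422.0 vs reported 421.9 → residual 0.1 km
K, M, N are mutually consistent (residuals ≈ 0); L is off by 52.0 km.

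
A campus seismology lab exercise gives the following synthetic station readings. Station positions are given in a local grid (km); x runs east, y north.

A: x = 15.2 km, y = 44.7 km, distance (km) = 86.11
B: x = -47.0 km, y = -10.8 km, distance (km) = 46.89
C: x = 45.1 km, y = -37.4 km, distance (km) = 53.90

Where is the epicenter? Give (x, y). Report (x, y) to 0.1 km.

Circle about each station: (x − 15.2)² + (y − 44.7)² = 86.11²; (x + 47.0)² + (y + 10.8)² = 46.89²; (x − 45.1)² + (y + 37.4)² = 53.90².
Subtracting the A equation from the B and C equations removes the quadratic terms:
-124.4 x − 111.0 y = 5312.77
59.8 x − 164.2 y = 5713.36
Solving the 2×2 system: x ≈ -8.8, y ≈ -38.0 km.

(-8.8, -38.0)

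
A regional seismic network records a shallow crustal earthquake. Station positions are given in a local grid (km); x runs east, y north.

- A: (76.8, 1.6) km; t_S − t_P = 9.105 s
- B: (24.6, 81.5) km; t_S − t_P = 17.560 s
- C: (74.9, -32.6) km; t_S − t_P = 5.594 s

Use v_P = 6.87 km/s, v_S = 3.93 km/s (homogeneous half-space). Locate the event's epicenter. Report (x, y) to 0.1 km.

Distance from S−P lag: d = Δt · v_P v_S / (v_P − v_S) = Δt · (6.87·3.93)/(6.87−3.93) ≈ 9.1834·Δt.
So d_A = 83.61, d_B = 161.26, d_C = 51.37 km.
Circle about each station: (x − 76.8)² + (y − 1.6)² = 83.61²; (x − 24.6)² + (y − 81.5)² = 161.26²; (x − 74.9)² + (y + 32.6)² = 51.37².
Subtracting the A equation from the B and C equations removes the quadratic terms:
-104.4 x + 159.8 y = -17667.55
-3.8 x − 68.4 y = 5123.73
Solving the 2×2 system: x ≈ 50.3, y ≈ -77.7 km.
Check against A (with the unrounded x, y): √((x − 76.8)²+(y − 1.6)²) = 83.61 ≈ 83.61 km. ✓

x ≈ 50.3 km, y ≈ -77.7 km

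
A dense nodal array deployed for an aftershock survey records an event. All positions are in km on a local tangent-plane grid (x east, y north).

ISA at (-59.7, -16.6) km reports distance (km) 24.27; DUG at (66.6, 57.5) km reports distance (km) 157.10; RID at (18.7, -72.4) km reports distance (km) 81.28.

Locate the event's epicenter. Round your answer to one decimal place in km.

-56.1 km east, -40.6 km north

Circle about each station: (x + 59.7)² + (y + 16.6)² = 24.27²; (x − 66.6)² + (y − 57.5)² = 157.10²; (x − 18.7)² + (y + 72.4)² = 81.28².
Subtracting the ISA equation from the DUG and RID equations removes the quadratic terms:
252.6 x + 148.2 y = -20189.22
156.8 x − 111.6 y = -4265.61
Solving the 2×2 system: x ≈ -56.1, y ≈ -40.6 km.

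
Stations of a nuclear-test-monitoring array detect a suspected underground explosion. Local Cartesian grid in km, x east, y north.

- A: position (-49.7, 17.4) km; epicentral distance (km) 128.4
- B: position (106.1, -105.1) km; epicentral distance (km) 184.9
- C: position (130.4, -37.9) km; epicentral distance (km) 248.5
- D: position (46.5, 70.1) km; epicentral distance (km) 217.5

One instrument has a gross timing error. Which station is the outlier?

C

Solve using three stations at a time. Using A, B, D (subtract circle equations pairwise → linear system) gives (x, y) ≈ (-78.8, -107.7).
Distances from that point to each station vs reported:
  A: calculated 128.4 vs reported 128.4 → residual 0.0 km
  B: calculated 184.9 vs reported 184.9 → residual 0.0 km
  C: calculated 220.6 vs reported 248.5 → residual 27.9 km
  D: calculated 217.5 vs reported 217.5 → residual 0.0 km
A, B, D are mutually consistent (residuals ≈ 0); C is off by 27.9 km.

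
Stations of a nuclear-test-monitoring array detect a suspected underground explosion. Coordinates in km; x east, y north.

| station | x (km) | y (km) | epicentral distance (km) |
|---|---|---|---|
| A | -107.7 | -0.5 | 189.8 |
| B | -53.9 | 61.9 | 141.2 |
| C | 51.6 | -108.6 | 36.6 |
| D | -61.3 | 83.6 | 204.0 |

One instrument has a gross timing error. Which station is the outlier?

B

Solve using three stations at a time. Using A, C, D (subtract circle equations pairwise → linear system) gives (x, y) ≈ (66.8, -75.2).
Distances from that point to each station vs reported:
  A: calculated 189.8 vs reported 189.8 → residual 0.0 km
  B: calculated 182.7 vs reported 141.2 → residual 41.5 km
  C: calculated 36.7 vs reported 36.6 → residual 0.1 km
  D: calculated 204.0 vs reported 204.0 → residual 0.0 km
A, C, D are mutually consistent (residuals ≈ 0); B is off by 41.5 km.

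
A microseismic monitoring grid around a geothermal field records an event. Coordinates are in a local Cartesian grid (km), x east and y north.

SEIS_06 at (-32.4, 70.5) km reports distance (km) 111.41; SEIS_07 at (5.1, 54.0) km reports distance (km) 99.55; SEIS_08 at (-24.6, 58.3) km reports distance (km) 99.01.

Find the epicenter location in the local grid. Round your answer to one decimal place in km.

Circle about each station: (x + 32.4)² + (y − 70.5)² = 111.41²; (x − 5.1)² + (y − 54.0)² = 99.55²; (x + 24.6)² + (y − 58.3)² = 99.01².
Subtracting pairs of circle equations eliminates x²+y² and gives linear equations (the radical axes):
75.0 x − 33.0 y = -576.01
15.6 x − 24.4 y = 593.25
Solving the 2×2 system: x ≈ -25.6, y ≈ -40.7 km.

(-25.6, -40.7)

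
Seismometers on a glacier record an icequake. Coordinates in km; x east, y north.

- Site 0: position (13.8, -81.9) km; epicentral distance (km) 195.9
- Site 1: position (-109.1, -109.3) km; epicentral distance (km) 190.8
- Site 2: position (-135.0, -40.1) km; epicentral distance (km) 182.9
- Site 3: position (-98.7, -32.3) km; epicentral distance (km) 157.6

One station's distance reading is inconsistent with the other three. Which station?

Site 1

Solve using three stations at a time. Using Site 0, Site 2, Site 3 (subtract circle equations pairwise → linear system) gives (x, y) ≈ (-29.4, 109.0).
Distances from that point to each station vs reported:
  Site 0: calculated 195.7 vs reported 195.9 → residual 0.2 km
  Site 1: calculated 232.4 vs reported 190.8 → residual 41.6 km
  Site 2: calculated 182.7 vs reported 182.9 → residual 0.2 km
  Site 3: calculated 157.4 vs reported 157.6 → residual 0.2 km
Site 0, Site 2, Site 3 are mutually consistent (residuals ≈ 0); Site 1 is off by 41.6 km.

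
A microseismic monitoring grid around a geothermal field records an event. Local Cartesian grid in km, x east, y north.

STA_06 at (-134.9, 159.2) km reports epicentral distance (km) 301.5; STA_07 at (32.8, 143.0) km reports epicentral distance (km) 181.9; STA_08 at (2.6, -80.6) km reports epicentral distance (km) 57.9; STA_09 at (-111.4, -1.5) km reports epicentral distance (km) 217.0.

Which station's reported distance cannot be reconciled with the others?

Solve using three stations at a time. Using STA_06, STA_07, STA_09 (subtract circle equations pairwise → linear system) gives (x, y) ≈ (104.4, -24.2).
Distances from that point to each station vs reported:
  STA_06: calculated 301.5 vs reported 301.5 → residual 0.0 km
  STA_07: calculated 181.9 vs reported 181.9 → residual 0.0 km
  STA_08: calculated 116.4 vs reported 57.9 → residual 58.5 km
  STA_09: calculated 217.0 vs reported 217.0 → residual 0.0 km
STA_06, STA_07, STA_09 are mutually consistent (residuals ≈ 0); STA_08 is off by 58.5 km.

STA_08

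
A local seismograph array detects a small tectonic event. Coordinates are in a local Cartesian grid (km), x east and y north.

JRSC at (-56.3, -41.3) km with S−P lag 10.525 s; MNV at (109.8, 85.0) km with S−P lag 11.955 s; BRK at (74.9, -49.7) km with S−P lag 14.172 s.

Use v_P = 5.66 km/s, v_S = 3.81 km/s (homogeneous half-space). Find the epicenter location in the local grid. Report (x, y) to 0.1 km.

x ≈ -29.4 km, y ≈ 78.4 km

Distance from S−P lag: d = Δt · v_P v_S / (v_P − v_S) = Δt · (5.66·3.81)/(5.66−3.81) ≈ 11.6565·Δt.
So d_JRSC = 122.69, d_MNV = 139.35, d_BRK = 165.20 km.
Circle about each station: (x + 56.3)² + (y + 41.3)² = 122.69²; (x − 109.8)² + (y − 85.0)² = 139.35²; (x − 74.9)² + (y + 49.7)² = 165.20².
Subtracting pairs of circle equations eliminates x²+y² and gives linear equations (the radical axes):
332.2 x + 252.6 y = 10040.07
262.4 x − 16.8 y = -9033.48
Solving the 2×2 system: x ≈ -29.4, y ≈ 78.4 km.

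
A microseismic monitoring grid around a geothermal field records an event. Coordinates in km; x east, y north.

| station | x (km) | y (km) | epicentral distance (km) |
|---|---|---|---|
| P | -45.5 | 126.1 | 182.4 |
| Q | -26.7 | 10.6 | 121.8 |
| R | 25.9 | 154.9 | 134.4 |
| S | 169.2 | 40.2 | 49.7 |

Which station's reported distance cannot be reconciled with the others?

Solve using three stations at a time. Using P, R, S (subtract circle equations pairwise → linear system) gives (x, y) ≈ (126.7, 66.0).
Distances from that point to each station vs reported:
  P: calculated 182.4 vs reported 182.4 → residual 0.0 km
  Q: calculated 163.1 vs reported 121.8 → residual 41.3 km
  R: calculated 134.4 vs reported 134.4 → residual 0.0 km
  S: calculated 49.7 vs reported 49.7 → residual 0.0 km
P, R, S are mutually consistent (residuals ≈ 0); Q is off by 41.3 km.

Q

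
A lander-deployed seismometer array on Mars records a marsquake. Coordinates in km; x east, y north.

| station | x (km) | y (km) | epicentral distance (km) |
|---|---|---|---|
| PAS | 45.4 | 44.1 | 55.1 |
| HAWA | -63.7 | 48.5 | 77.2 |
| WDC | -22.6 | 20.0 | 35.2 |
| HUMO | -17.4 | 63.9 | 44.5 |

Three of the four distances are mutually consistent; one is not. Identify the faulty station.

PAS

Solve using three stations at a time. Using HAWA, WDC, HUMO (subtract circle equations pairwise → linear system) gives (x, y) ≈ (11.2, 29.8).
Distances from that point to each station vs reported:
  PAS: calculated 37.1 vs reported 55.1 → residual 18.0 km
  HAWA: calculated 77.2 vs reported 77.2 → residual 0.0 km
  WDC: calculated 35.2 vs reported 35.2 → residual 0.0 km
  HUMO: calculated 44.5 vs reported 44.5 → residual 0.0 km
HAWA, WDC, HUMO are mutually consistent (residuals ≈ 0); PAS is off by 18.0 km.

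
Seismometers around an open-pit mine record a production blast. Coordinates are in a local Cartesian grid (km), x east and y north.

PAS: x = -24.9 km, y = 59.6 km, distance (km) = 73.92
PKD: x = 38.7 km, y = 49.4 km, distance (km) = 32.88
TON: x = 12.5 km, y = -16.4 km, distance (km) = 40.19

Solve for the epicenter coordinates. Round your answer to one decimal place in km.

Circle about each station: (x + 24.9)² + (y − 59.6)² = 73.92²; (x − 38.7)² + (y − 49.4)² = 32.88²; (x − 12.5)² + (y + 16.4)² = 40.19².
Subtracting pairs of circle equations eliminates x²+y² and gives linear equations (the radical axes):
127.2 x − 20.4 y = 4148.95
74.8 x − 152.0 y = 101.97
Solving the 2×2 system: x ≈ 35.3, y ≈ 16.7 km.

x ≈ 35.3 km, y ≈ 16.7 km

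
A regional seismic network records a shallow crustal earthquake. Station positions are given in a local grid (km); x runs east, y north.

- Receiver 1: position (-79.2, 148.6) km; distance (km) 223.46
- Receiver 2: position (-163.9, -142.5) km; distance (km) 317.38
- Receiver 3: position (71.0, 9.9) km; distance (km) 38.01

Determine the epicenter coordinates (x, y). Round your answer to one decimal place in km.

Circle about each station: (x + 79.2)² + (y − 148.6)² = 223.46²; (x + 163.9)² + (y + 142.5)² = 317.38²; (x − 71.0)² + (y − 9.9)² = 38.01².
Subtracting the Receiver 1 equation from the Receiver 2 and Receiver 3 equations removes the quadratic terms:
-169.4 x − 582.2 y = -31980.83
300.4 x − 277.4 y = 25274.02
Solving the 2×2 system: x ≈ 106.3, y ≈ 24.0 km.

106.3 km east, 24.0 km north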